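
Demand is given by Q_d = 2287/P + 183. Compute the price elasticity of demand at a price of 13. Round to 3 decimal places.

-0.490

At P = 13, Q_d = 358.9231.
dQ_d/dP = −2287/P² = −13.5325.
Point elasticity E = (dQ_d/dP)·(P/Q_d) = -13.5325 × 13/358.9231 ≈ -0.490.
|E| < 1, so demand is inelastic at this price.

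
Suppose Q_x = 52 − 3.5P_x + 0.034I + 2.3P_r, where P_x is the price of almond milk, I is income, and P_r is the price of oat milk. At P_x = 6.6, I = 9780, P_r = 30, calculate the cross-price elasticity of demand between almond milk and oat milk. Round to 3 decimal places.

Q_x = 52 − 3.5(6.6) + 0.034(9780) + 2.3(30) = 52 − 23.1 + 332.52 + 69 = 430.42.
∂Q_x/∂P_r = +2.3, so E_xy = 2.3·(30/430.42) ≈ 0.160.
E_xy > 0: the goods are substitutes.

0.160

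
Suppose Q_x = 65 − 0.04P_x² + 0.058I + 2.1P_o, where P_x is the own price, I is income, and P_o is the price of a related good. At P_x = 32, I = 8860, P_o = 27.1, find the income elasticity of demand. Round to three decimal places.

Q_x = 65 − 0.04(32)² + 0.058(8860) + 2.1(27.1) = 65 − 40.96 + 513.88 + 56.91 = 594.83.
∂Q_x/∂I = +0.058, so E_I = 0.058·(8860/594.83) ≈ 0.864.
E_I ∈ (0,1): normal good (necessity).

0.864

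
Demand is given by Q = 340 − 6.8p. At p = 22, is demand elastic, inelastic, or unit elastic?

At p = 22, Q = 190.4.
dQ/dp = −6.8.
Point elasticity E = (dQ/dp)·(p/Q) = -6.8 × 22/190.4 ≈ -0.786.
|E| ≈ 0.786 < 1, so demand is inelastic.

inelastic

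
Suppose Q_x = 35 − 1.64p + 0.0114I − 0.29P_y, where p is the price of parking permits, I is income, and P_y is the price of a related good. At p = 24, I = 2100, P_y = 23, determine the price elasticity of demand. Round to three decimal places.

-3.049

Q_x = 35 − 1.64(24) + 0.0114(2100) − 0.29(23) = 35 − 39.36 + 23.94 − 6.67 = 12.91.
∂Q_x/∂p = −1.64, so E_p = (−1.64)·(24/12.91) ≈ -3.049.
|E_p| > 1: demand is elastic.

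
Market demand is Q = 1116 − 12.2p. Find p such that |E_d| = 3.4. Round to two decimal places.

Set −bp/(a − bp) = −3.4 ⇒ bp = 3.4(a − bp) ⇒ bp(1+3.4) = 3.4·a.
p = 3.4·1116/(12.2·4.4) ≈ 70.69.

70.69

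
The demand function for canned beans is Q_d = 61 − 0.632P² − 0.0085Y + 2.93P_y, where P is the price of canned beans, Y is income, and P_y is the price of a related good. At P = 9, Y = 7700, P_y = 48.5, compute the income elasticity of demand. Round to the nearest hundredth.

-0.76

Q_d = 61 − 0.632(9)² − 0.0085(7700) + 2.93(48.5) = 61 − 51.192 − 65.45 + 142.105 = 86.463.
∂Q_d/∂Y = −0.0085, so E_I = -0.0085·(7700/86.463) ≈ -0.76.
E_I < 0: inferior good.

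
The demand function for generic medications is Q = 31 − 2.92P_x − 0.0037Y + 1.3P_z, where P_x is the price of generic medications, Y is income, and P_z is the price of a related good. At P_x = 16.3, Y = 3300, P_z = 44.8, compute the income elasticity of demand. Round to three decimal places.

-0.415

Q = 31 − 2.92(16.3) − 0.0037(3300) + 1.3(44.8) = 31 − 47.596 − 12.21 + 58.24 = 29.434.
∂Q/∂Y = −0.0037, so E_I = -0.0037·(3300/29.434) ≈ -0.415.
E_I < 0: inferior good.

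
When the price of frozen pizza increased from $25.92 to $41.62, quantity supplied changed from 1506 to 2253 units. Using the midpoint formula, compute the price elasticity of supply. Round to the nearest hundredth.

%ΔQ = (2253 − 1506)/[(1506 + 2253)/2] = 747/1879.5 ≈ 0.3974.
%Δp = (41.62 − 25.92)/[(25.92 + 41.62)/2] = 15.7/33.77 ≈ 0.4649.
Arc elasticity E = %ΔQ/%Δp ≈ 0.3974/0.4649 ≈ 0.85.
|E| < 1: supply is inelastic over this range.

0.85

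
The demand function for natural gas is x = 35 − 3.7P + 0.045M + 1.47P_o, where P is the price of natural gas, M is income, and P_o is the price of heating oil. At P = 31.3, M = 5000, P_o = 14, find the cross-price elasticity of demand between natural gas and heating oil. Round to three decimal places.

First evaluate x: 35 − 3.7(31.3) + 0.045(5000) + 1.47(14) = 35 − 115.81 + 225 + 20.58 = 164.77.
∂x/∂P_o = +1.47, so E_xy = 1.47·(14/164.77) ≈ 0.125.
E_xy > 0: the goods are substitutes.

0.125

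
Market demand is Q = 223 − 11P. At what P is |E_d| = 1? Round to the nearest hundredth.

For linear demand Q = a − bP, E = −bP/(a − bP). |E| = 1 ⇒ bP = a − bP ⇒ P = a/(2b).
P = 223/(2·11) ≈ 10.14.

10.14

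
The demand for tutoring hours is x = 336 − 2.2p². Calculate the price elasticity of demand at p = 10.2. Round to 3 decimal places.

-4.274

At p = 10.2, x = 107.112.
dx/dp = −2·2.2·p = −44.88.
Point elasticity E = (dx/dp)·(p/x) = -44.88 × 10.2/107.112 ≈ -4.274.
|E| > 1, so demand is elastic at this price.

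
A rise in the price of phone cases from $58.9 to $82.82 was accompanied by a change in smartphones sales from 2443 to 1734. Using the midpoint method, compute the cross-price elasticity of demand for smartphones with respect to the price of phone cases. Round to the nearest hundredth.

-1.01

%ΔQ_x = (1734 − 2443)/[(2443+1734)/2] = -709/2088.5 ≈ -0.3395.
%ΔP_y = (82.82 − 58.9)/[(58.9+82.82)/2] ≈ 0.3376.
E_xy = -0.3395/0.3376 ≈ -1.01.
E_xy < 0, so smartphones and phone cases are complements.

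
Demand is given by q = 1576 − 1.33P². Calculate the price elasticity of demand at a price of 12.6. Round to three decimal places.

At P = 12.6, q = 1364.8492.
dq/dP = −2·1.33·P = −33.516.
Point elasticity E = (dq/dP)·(P/q) = -33.516 × 12.6/1364.8492 ≈ -0.309.
|E| < 1, so demand is inelastic at this price.

-0.309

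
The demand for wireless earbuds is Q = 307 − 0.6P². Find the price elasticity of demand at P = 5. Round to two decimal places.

-0.10

At P = 5, Q = 292.
dQ/dP = −2·0.6·P = −6.
Point elasticity E = (dQ/dP)·(P/Q) = -6 × 5/292 ≈ -0.10.
|E| < 1, so demand is inelastic at this price.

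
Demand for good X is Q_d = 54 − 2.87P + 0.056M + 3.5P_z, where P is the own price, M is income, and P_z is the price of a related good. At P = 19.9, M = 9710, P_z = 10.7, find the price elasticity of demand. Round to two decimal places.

At the given point, Q_d = 54 − 2.87(19.9) + 0.056(9710) + 3.5(10.7) = 54 − 57.113 + 543.76 + 37.45 = 578.097.
∂Q_d/∂P = −2.87, so E_p = (−2.87)·(19.9/578.097) ≈ -0.10.
|E_p| < 1: demand is inelastic.

-0.10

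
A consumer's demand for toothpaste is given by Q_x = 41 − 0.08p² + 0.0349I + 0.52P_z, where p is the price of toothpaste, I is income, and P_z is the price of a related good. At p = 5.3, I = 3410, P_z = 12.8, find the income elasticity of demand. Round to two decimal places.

0.72

At the given point, Q_x = 41 − 0.08(5.3)² + 0.0349(3410) + 0.52(12.8) = 41 − 2.2472 + 119.009 + 6.656 = 164.4178.
∂Q_x/∂I = +0.0349, so E_I = 0.0349·(3410/164.4178) ≈ 0.72.
E_I ∈ (0,1): normal good (necessity).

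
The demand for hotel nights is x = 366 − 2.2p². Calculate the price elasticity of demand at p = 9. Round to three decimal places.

At p = 9, x = 187.8.
dx/dp = −2·2.2·p = −39.6.
Point elasticity E = (dx/dp)·(p/x) = -39.6 × 9/187.8 ≈ -1.898.
|E| > 1, so demand is elastic at this price.

-1.898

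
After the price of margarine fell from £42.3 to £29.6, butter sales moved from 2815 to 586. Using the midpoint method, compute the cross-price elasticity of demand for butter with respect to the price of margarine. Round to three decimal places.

%ΔQ_x = (586 − 2815)/[(2815+586)/2] = -2229/1700.5 ≈ -1.3108.
%ΔP_y = (29.6 − 42.3)/[(42.3+29.6)/2] ≈ -0.3533.
E_xy = -1.3108/-0.3533 ≈ 3.710.
E_xy > 0, so butter and margarine are substitutes.

3.710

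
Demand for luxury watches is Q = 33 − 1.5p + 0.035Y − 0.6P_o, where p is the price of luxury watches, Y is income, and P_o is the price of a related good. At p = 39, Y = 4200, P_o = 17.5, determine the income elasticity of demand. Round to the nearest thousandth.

At the given point, Q = 33 − 1.5(39) + 0.035(4200) − 0.6(17.5) = 33 − 58.5 + 147 − 10.5 = 111.
∂Q/∂Y = +0.035, so E_I = 0.035·(4200/111) ≈ 1.324.
E_I > 1: normal good (luxury).

1.324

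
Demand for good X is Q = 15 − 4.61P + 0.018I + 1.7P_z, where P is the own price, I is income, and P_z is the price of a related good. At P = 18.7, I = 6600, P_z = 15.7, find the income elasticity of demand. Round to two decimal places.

1.60

Q = 15 − 4.61(18.7) + 0.018(6600) + 1.7(15.7) = 15 − 86.207 + 118.8 + 26.69 = 74.283.
∂Q/∂I = +0.018, so E_I = 0.018·(6600/74.283) ≈ 1.60.
E_I > 1: normal good (luxury).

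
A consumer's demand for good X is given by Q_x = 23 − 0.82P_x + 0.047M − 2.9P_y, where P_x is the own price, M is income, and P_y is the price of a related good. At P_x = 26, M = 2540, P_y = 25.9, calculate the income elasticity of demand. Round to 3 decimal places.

2.598

Substituting, Q_x = 23 − 0.82(26) + 0.047(2540) − 2.9(25.9) = 23 − 21.32 + 119.38 − 75.11 = 45.95.
∂Q_x/∂M = +0.047, so E_I = 0.047·(2540/45.95) ≈ 2.598.
E_I > 1: normal good (luxury).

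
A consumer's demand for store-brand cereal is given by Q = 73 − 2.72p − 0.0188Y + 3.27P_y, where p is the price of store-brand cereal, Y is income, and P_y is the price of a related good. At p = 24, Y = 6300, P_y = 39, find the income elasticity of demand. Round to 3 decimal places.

-7.046

First evaluate Q: 73 − 2.72(24) − 0.0188(6300) + 3.27(39) = 73 − 65.28 − 118.44 + 127.53 = 16.81.
∂Q/∂Y = −0.0188, so E_I = -0.0188·(6300/16.81) ≈ -7.046.
E_I < 0: inferior good.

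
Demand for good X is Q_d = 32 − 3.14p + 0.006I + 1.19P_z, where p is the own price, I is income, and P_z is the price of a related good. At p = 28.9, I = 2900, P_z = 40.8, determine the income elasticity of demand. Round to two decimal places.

2.41

Substituting, Q_d = 32 − 3.14(28.9) + 0.006(2900) + 1.19(40.8) = 32 − 90.746 + 17.4 + 48.552 = 7.206.
∂Q_d/∂I = +0.006, so E_I = 0.006·(2900/7.206) ≈ 2.41.
E_I > 1: normal good (luxury).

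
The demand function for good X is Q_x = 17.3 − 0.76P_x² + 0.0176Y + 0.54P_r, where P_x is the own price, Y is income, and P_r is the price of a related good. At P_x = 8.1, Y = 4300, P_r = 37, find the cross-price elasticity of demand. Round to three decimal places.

First evaluate Q_x: 17.3 − 0.76(8.1)² + 0.0176(4300) + 0.54(37) = 17.3 − 49.8636 + 75.68 + 19.98 = 63.0964.
∂Q_x/∂P_r = +0.54, so E_xy = 0.54·(37/63.0964) ≈ 0.317.
E_xy > 0: the goods are substitutes.

0.317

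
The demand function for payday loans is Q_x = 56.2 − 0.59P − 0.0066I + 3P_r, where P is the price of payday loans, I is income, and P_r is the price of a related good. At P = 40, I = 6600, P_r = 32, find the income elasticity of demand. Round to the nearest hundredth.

At the given point, Q_x = 56.2 − 0.59(40) − 0.0066(6600) + 3(32) = 56.2 − 23.6 − 43.56 + 96 = 85.04.
∂Q_x/∂I = −0.0066, so E_I = -0.0066·(6600/85.04) ≈ -0.51.
E_I < 0: inferior good.

-0.51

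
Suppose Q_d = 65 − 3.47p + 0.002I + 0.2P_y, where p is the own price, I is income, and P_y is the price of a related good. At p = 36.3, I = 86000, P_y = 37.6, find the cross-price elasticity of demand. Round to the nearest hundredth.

At the given point, Q_d = 65 − 3.47(36.3) + 0.002(86000) + 0.2(37.6) = 65 − 125.961 + 172 + 7.52 = 118.559.
∂Q_d/∂P_y = +0.2, so E_xy = 0.2·(37.6/118.559) ≈ 0.06.
E_xy > 0: the goods are substitutes.

0.06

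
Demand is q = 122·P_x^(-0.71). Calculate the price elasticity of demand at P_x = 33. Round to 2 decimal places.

-0.71

For a Cobb–Douglas (constant-elasticity) form q = A·P_x^α·…, the elasticity with respect to P_x equals the exponent α at every point.
Here the exponent on P_x is -0.71, so the price elasticity of demand is -0.71.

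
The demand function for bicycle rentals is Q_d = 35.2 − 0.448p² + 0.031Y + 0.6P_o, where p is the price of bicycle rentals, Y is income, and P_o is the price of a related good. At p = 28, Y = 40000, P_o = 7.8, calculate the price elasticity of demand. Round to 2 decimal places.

At the given point, Q_d = 35.2 − 0.448(28)² + 0.031(40000) + 0.6(7.8) = 35.2 − 351.232 + 1240 + 4.68 = 928.648.
∂Q_d/∂p = −2·0.448·p = -25.088, so E_p = -25.088·(28/928.648) ≈ -0.76.
|E_p| < 1: demand is inelastic.

-0.76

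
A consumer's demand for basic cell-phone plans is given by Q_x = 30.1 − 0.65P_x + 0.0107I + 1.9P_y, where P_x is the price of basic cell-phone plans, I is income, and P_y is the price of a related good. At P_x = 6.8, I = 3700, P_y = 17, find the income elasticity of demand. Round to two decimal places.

0.41

Q_x = 30.1 − 0.65(6.8) + 0.0107(3700) + 1.9(17) = 30.1 − 4.42 + 39.59 + 32.3 = 97.57.
∂Q_x/∂I = +0.0107, so E_I = 0.0107·(3700/97.57) ≈ 0.41.
E_I ∈ (0,1): normal good (necessity).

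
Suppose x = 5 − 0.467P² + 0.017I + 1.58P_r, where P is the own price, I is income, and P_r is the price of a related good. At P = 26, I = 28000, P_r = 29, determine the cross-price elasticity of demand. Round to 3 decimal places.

Evaluating quantity at (P, I, P_r) gives x = 5 − 0.467(26)² + 0.017(28000) + 1.58(29) = 5 − 315.692 + 476 + 45.82 = 211.128.
∂x/∂P_r = +1.58, so E_xy = 1.58·(29/211.128) ≈ 0.217.
E_xy > 0: the goods are substitutes.

0.217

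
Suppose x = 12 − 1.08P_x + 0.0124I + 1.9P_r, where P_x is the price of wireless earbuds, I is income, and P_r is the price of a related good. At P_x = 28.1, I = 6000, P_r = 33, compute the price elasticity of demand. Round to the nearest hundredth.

-0.26

Evaluating quantity at (P_x, I, P_r) gives x = 12 − 1.08(28.1) + 0.0124(6000) + 1.9(33) = 12 − 30.348 + 74.4 + 62.7 = 118.752.
∂x/∂P_x = −1.08, so E_p = (−1.08)·(28.1/118.752) ≈ -0.26.
|E_p| < 1: demand is inelastic.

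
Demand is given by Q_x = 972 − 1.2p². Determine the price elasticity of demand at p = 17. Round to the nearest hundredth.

-1.11

At p = 17, Q_x = 625.2.
dQ_x/dp = −2·1.2·p = −40.8.
Point elasticity E = (dQ_x/dp)·(p/Q_x) = -40.8 × 17/625.2 ≈ -1.11.
|E| > 1, so demand is elastic at this price.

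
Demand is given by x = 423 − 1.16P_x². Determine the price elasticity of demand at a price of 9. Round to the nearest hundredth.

-0.57

At P_x = 9, x = 329.04.
dx/dP_x = −2·1.16·P_x = −20.88.
Point elasticity E = (dx/dP_x)·(P_x/x) = -20.88 × 9/329.04 ≈ -0.57.
|E| < 1, so demand is inelastic at this price.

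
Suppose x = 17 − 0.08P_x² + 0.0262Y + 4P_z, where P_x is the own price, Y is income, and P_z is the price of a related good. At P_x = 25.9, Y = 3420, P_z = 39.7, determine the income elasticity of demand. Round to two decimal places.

0.42

x = 17 − 0.08(25.9)² + 0.0262(3420) + 4(39.7) = 17 − 53.6648 + 89.604 + 158.8 = 211.7392.
∂x/∂Y = +0.0262, so E_I = 0.0262·(3420/211.7392) ≈ 0.42.
E_I ∈ (0,1): normal good (necessity).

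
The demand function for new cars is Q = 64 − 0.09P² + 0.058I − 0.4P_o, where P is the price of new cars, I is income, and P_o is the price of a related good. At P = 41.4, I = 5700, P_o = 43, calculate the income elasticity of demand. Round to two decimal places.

At the given point, Q = 64 − 0.09(41.4)² + 0.058(5700) − 0.4(43) = 64 − 154.2564 + 330.6 − 17.2 = 223.1436.
∂Q/∂I = +0.058, so E_I = 0.058·(5700/223.1436) ≈ 1.48.
E_I > 1: normal good (luxury).

1.48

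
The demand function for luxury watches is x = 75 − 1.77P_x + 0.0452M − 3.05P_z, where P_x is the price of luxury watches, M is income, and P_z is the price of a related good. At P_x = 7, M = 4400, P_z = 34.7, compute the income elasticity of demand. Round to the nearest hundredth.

At the given point, x = 75 − 1.77(7) + 0.0452(4400) − 3.05(34.7) = 75 − 12.39 + 198.88 − 105.835 = 155.655.
∂x/∂M = +0.0452, so E_I = 0.0452·(4400/155.655) ≈ 1.28.
E_I > 1: normal good (luxury).

1.28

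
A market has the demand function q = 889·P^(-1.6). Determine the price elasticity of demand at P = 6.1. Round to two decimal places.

For a Cobb–Douglas (constant-elasticity) form q = A·P^α·…, the elasticity with respect to P equals the exponent α at every point.
Here the exponent on P is -1.6, so the price elasticity of demand is -1.60.

-1.60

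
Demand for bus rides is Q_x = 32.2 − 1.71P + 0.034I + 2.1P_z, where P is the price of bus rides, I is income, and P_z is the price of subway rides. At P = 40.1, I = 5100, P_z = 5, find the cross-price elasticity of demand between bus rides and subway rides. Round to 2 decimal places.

0.07

First evaluate Q_x: 32.2 − 1.71(40.1) + 0.034(5100) + 2.1(5) = 32.2 − 68.571 + 173.4 + 10.5 = 147.529.
∂Q_x/∂P_z = +2.1, so E_xy = 2.1·(5/147.529) ≈ 0.07.
E_xy > 0: the goods are substitutes.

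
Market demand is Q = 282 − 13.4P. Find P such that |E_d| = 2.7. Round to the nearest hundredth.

Set −bP/(a − bP) = −2.7 ⇒ bP = 2.7(a − bP) ⇒ bP(1+2.7) = 2.7·a.
P = 2.7·282/(13.4·3.7) ≈ 15.36.

15.36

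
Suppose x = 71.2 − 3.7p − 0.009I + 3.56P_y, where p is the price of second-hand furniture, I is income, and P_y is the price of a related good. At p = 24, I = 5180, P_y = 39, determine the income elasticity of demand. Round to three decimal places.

-0.625

Evaluating quantity at (p, I, P_y) gives x = 71.2 − 3.7(24) − 0.009(5180) + 3.56(39) = 71.2 − 88.8 − 46.62 + 138.84 = 74.62.
∂x/∂I = −0.009, so E_I = -0.009·(5180/74.62) ≈ -0.625.
E_I < 0: inferior good.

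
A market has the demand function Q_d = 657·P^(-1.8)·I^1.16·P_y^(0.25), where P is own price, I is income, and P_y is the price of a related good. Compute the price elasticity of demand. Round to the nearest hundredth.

For a Cobb–Douglas (constant-elasticity) form Q_d = A·P^α·…, the elasticity with respect to P equals the exponent α at every point.
Here the exponent on P is -1.8, so the price elasticity of demand is -1.80.

-1.80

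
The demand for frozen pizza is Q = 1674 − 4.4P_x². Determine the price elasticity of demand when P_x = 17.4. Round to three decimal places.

-7.794

At P_x = 17.4, Q = 341.856.
dQ/dP_x = −2·4.4·P_x = −153.12.
Point elasticity E = (dQ/dP_x)·(P_x/Q) = -153.12 × 17.4/341.856 ≈ -7.794.
|E| > 1, so demand is elastic at this price.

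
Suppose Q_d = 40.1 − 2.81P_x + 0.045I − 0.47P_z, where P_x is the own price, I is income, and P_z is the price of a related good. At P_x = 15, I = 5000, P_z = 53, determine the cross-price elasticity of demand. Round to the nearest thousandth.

Q_d = 40.1 − 2.81(15) + 0.045(5000) − 0.47(53) = 40.1 − 42.15 + 225 − 24.91 = 198.04.
∂Q_d/∂P_z = −0.47, so E_xy = -0.47·(53/198.04) ≈ -0.126.
E_xy < 0: the goods are complements.

-0.126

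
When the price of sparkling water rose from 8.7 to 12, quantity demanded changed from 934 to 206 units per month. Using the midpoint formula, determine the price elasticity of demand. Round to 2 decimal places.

-4.01

%Δq = (206 − 934)/[(934 + 206)/2] = -728/570 ≈ -1.2772.
%Δp = (12 − 8.7)/[(8.7 + 12)/2] = 3.3/10.35 ≈ 0.3188.
Arc elasticity E = %Δq/%Δp ≈ -1.2772/0.3188 ≈ -4.01.
|E| > 1: demand is elastic over this range.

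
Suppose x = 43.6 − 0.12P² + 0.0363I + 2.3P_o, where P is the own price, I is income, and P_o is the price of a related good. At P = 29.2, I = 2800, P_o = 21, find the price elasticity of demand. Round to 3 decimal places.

x = 43.6 − 0.12(29.2)² + 0.0363(2800) + 2.3(21) = 43.6 − 102.3168 + 101.64 + 48.3 = 91.2232.
∂x/∂P = −2·0.12·P = -7.008, so E_p = -7.008·(29.2/91.2232) ≈ -2.243.
|E_p| > 1: demand is elastic.

-2.243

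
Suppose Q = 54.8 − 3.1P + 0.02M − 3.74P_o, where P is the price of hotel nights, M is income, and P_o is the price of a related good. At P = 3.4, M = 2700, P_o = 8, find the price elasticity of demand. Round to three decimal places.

-0.154

Evaluating quantity at (P, M, P_o) gives Q = 54.8 − 3.1(3.4) + 0.02(2700) − 3.74(8) = 54.8 − 10.54 + 54 − 29.92 = 68.34.
∂Q/∂P = −3.1, so E_p = (−3.1)·(3.4/68.34) ≈ -0.154.
|E_p| < 1: demand is inelastic.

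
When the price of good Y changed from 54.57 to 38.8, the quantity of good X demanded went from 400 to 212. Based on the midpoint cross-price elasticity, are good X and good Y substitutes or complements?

substitutes

%ΔQ_x = (212 − 400)/[(400+212)/2] = -188/306 ≈ -0.6144.
%ΔP_y = (38.8 − 54.57)/[(54.57+38.8)/2] ≈ -0.3378.
E_xy = -0.6144/-0.3378 ≈ 1.819.
E_xy > 0, so the goods are substitutes.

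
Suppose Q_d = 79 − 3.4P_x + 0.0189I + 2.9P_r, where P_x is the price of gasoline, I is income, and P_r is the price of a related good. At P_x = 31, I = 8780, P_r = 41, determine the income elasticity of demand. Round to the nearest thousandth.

Substituting, Q_d = 79 − 3.4(31) + 0.0189(8780) + 2.9(41) = 79 − 105.4 + 165.942 + 118.9 = 258.442.
∂Q_d/∂I = +0.0189, so E_I = 0.0189·(8780/258.442) ≈ 0.642.
E_I ∈ (0,1): normal good (necessity).

0.642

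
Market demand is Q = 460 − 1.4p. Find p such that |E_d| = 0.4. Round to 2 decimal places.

Set −bp/(a − bp) = −0.4 ⇒ bp = 0.4(a − bp) ⇒ bp(1+0.4) = 0.4·a.
p = 0.4·460/(1.4·1.4) ≈ 93.88.

93.88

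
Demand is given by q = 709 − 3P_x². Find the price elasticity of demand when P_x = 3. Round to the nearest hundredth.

-0.08

At P_x = 3, q = 682.
dq/dP_x = −2·3·P_x = −18.
Point elasticity E = (dq/dP_x)·(P_x/q) = -18 × 3/682 ≈ -0.08.
|E| < 1, so demand is inelastic at this price.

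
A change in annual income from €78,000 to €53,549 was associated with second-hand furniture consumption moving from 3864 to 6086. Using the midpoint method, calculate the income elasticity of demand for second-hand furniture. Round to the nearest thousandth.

-1.201

%ΔQ = (6086 − 3864)/[(3864+6086)/2] = 2222/4975 ≈ 0.4466.
%ΔI = (53,549 − 78,000)/[(78,000+53,549)/2] = -24451/65774.5 ≈ -0.3717.
E_I = %ΔQ/%ΔI ≈ -1.201.
E_I < 0: inferior good.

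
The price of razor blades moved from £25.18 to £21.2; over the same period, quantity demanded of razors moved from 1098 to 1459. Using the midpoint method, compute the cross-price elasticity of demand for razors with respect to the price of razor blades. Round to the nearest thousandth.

%ΔQ_x = (1459 − 1098)/[(1098+1459)/2] = 361/1278.5 ≈ 0.2824.
%ΔP_y = (21.2 − 25.18)/[(25.18+21.2)/2] ≈ -0.1716.
E_xy = 0.2824/-0.1716 ≈ -1.645.
E_xy < 0, so razors and razor blades are complements.

-1.645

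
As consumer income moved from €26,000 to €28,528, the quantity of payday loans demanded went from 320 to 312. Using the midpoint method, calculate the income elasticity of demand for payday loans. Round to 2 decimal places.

%ΔQ = (312 − 320)/[(320+312)/2] = -8/316 ≈ -0.0253.
%ΔI = (28,528 − 26,000)/[(26,000+28,528)/2] = 2528/27264 ≈ 0.0927.
E_I = %ΔQ/%ΔI ≈ -0.27.
E_I < 0: inferior good.

-0.27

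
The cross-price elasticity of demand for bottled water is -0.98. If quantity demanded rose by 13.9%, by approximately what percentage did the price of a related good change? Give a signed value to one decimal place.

-14.2

%ΔQ ≈ E × %ΔP_y ⇒ %ΔP_y = %ΔQ / E = (13.9%)/(-0.98) ≈ -14.2%.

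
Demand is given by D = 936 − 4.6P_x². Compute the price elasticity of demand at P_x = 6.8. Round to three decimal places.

At P_x = 6.8, D = 723.296.
dD/dP_x = −2·4.6·P_x = −62.56.
Point elasticity E = (dD/dP_x)·(P_x/D) = -62.56 × 6.8/723.296 ≈ -0.588.
|E| < 1, so demand is inelastic at this price.

-0.588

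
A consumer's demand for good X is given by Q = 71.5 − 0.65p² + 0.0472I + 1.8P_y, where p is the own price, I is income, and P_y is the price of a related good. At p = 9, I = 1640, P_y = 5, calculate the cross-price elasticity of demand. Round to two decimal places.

Evaluating quantity at (p, I, P_y) gives Q = 71.5 − 0.65(9)² + 0.0472(1640) + 1.8(5) = 71.5 − 52.65 + 77.408 + 9 = 105.258.
∂Q/∂P_y = +1.8, so E_xy = 1.8·(5/105.258) ≈ 0.09.
E_xy > 0: the goods are substitutes.

0.09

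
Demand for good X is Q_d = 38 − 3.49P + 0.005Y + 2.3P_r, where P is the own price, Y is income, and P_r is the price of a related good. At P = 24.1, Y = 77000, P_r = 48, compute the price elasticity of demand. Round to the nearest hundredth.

Evaluating quantity at (P, Y, P_r) gives Q_d = 38 − 3.49(24.1) + 0.005(77000) + 2.3(48) = 38 − 84.109 + 385 + 110.4 = 449.291.
∂Q_d/∂P = −3.49, so E_p = (−3.49)·(24.1/449.291) ≈ -0.19.
|E_p| < 1: demand is inelastic.

-0.19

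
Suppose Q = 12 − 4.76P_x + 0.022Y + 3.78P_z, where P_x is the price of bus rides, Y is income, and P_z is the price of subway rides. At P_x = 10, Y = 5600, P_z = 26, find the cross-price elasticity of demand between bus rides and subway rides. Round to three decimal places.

0.529

Substituting, Q = 12 − 4.76(10) + 0.022(5600) + 3.78(26) = 12 − 47.6 + 123.2 + 98.28 = 185.88.
∂Q/∂P_z = +3.78, so E_xy = 3.78·(26/185.88) ≈ 0.529.
E_xy > 0: the goods are substitutes.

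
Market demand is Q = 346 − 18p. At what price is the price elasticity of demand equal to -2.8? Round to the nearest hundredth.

14.16

Set −bp/(a − bp) = −2.8 ⇒ bp = 2.8(a − bp) ⇒ bp(1+2.8) = 2.8·a.
p = 2.8·346/(18·3.8) ≈ 14.16.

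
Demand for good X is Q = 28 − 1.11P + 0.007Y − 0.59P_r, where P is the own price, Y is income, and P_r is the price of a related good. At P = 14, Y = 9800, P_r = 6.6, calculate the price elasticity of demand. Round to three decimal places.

At the given point, Q = 28 − 1.11(14) + 0.007(9800) − 0.59(6.6) = 28 − 15.54 + 68.6 − 3.894 = 77.166.
∂Q/∂P = −1.11, so E_p = (−1.11)·(14/77.166) ≈ -0.201.
|E_p| < 1: demand is inelastic.

-0.201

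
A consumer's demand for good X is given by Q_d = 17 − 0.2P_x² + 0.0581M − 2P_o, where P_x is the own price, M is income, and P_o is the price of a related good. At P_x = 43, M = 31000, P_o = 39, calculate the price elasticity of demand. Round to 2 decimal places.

-0.54

At the given point, Q_d = 17 − 0.2(43)² + 0.0581(31000) − 2(39) = 17 − 369.8 + 1801.1 − 78 = 1370.3.
∂Q_d/∂P_x = −2·0.2·P_x = -17.2, so E_p = -17.2·(43/1370.3) ≈ -0.54.
|E_p| < 1: demand is inelastic.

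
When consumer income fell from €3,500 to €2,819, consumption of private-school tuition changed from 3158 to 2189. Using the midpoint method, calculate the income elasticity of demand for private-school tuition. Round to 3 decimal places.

1.682

%ΔQ = (2189 − 3158)/[(3158+2189)/2] = -969/2673.5 ≈ -0.3624.
%ΔM = (2,819 − 3,500)/[(3,500+2,819)/2] = -681/3159.5 ≈ -0.2155.
E_I = %ΔQ/%ΔM ≈ 1.682.
E_I > 1: normal good (luxury).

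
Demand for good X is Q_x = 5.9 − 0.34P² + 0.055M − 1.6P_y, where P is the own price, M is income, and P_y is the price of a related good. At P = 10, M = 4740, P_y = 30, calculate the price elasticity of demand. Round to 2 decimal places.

Evaluating quantity at (P, M, P_y) gives Q_x = 5.9 − 0.34(10)² + 0.055(4740) − 1.6(30) = 5.9 − 34 + 260.7 − 48 = 184.6.
∂Q_x/∂P = −2·0.34·P = -6.8, so E_p = -6.8·(10/184.6) ≈ -0.37.
|E_p| < 1: demand is inelastic.

-0.37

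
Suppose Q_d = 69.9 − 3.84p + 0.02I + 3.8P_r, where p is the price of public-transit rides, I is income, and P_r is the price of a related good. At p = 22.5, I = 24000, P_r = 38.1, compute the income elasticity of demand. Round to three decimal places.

0.789

Evaluating quantity at (p, I, P_r) gives Q_d = 69.9 − 3.84(22.5) + 0.02(24000) + 3.8(38.1) = 69.9 − 86.4 + 480 + 144.78 = 608.28.
∂Q_d/∂I = +0.02, so E_I = 0.02·(24000/608.28) ≈ 0.789.
E_I ∈ (0,1): normal good (necessity).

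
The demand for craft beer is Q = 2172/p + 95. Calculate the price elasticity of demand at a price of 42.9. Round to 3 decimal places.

At p = 42.9, Q = 145.6294.
dQ/dp = −2172/p² = −1.1802.
Point elasticity E = (dQ/dp)·(p/Q) = -1.1802 × 42.9/145.6294 ≈ -0.348.
|E| < 1, so demand is inelastic at this price.

-0.348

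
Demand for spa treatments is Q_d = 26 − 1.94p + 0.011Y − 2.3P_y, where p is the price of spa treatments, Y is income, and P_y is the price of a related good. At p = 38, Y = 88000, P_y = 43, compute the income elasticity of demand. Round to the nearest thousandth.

1.179

At the given point, Q_d = 26 − 1.94(38) + 0.011(88000) − 2.3(43) = 26 − 73.72 + 968 − 98.9 = 821.38.
∂Q_d/∂Y = +0.011, so E_I = 0.011·(88000/821.38) ≈ 1.179.
E_I > 1: normal good (luxury).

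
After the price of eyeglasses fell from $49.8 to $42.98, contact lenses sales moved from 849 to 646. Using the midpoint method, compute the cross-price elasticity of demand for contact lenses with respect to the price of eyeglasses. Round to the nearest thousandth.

%ΔQ_x = (646 − 849)/[(849+646)/2] = -203/747.5 ≈ -0.2716.
%ΔP_y = (42.98 − 49.8)/[(49.8+42.98)/2] ≈ -0.1470.
E_xy = -0.2716/-0.1470 ≈ 1.847.
E_xy > 0, so contact lenses and eyeglasses are substitutes.

1.847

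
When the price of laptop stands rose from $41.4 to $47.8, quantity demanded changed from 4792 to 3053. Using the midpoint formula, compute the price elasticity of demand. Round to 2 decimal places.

-3.09

%Δq = (3053 − 4792)/[(4792 + 3053)/2] = -1739/3922.5 ≈ -0.4433.
%ΔP = (47.8 − 41.4)/[(41.4 + 47.8)/2] = 6.4/44.6 ≈ 0.1435.
Arc elasticity E = %Δq/%ΔP ≈ -0.4433/0.1435 ≈ -3.09.
|E| > 1: demand is elastic over this range.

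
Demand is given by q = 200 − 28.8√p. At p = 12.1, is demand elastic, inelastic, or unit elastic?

inelastic

At p = 12.1, q = 99.819.
dq/dp = −28.8/(2√p) = −28.8/(2·3.4785).
Point elasticity E = (dq/dp)·(p/q) = -4.1397 × 12.1/99.819 ≈ -0.502.
|E| ≈ 0.502 < 1, so demand is inelastic.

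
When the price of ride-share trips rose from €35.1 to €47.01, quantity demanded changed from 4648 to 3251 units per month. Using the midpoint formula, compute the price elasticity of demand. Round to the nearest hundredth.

%Δq = (3251 − 4648)/[(4648 + 3251)/2] = -1397/3949.5 ≈ -0.3537.
%Δp = (47.01 − 35.1)/[(35.1 + 47.01)/2] = 11.91/41.055 ≈ 0.2901.
Arc elasticity E = %Δq/%Δp ≈ -0.3537/0.2901 ≈ -1.22.
|E| > 1: demand is elastic over this range.

-1.22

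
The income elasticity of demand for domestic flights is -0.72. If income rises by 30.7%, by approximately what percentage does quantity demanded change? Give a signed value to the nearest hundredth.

-22.10

%ΔQ ≈ E × %ΔI = (-0.72) × (30.7%) ≈ -22.10%.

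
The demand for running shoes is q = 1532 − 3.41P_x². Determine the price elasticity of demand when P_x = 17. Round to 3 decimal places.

At P_x = 17, q = 546.51.
dq/dP_x = −2·3.41·P_x = −115.94.
Point elasticity E = (dq/dP_x)·(P_x/q) = -115.94 × 17/546.51 ≈ -3.606.
|E| > 1, so demand is elastic at this price.

-3.606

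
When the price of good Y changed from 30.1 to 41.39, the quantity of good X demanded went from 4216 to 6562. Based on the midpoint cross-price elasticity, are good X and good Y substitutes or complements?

substitutes

%ΔQ_x = (6562 − 4216)/[(4216+6562)/2] = 2346/5389 ≈ 0.4353.
%ΔP_y = (41.39 − 30.1)/[(30.1+41.39)/2] ≈ 0.3158.
E_xy = 0.4353/0.3158 ≈ 1.378.
E_xy > 0, so the goods are substitutes.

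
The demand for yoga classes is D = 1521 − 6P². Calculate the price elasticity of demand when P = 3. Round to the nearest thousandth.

At P = 3, D = 1467.
dD/dP = −2·6·P = −36.
Point elasticity E = (dD/dP)·(P/D) = -36 × 3/1467 ≈ -0.074.
|E| < 1, so demand is inelastic at this price.

-0.074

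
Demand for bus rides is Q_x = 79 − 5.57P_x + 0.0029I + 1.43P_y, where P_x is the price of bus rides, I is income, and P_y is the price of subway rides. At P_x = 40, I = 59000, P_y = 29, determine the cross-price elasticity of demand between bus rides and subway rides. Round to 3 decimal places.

Q_x = 79 − 5.57(40) + 0.0029(59000) + 1.43(29) = 79 − 222.8 + 171.1 + 41.47 = 68.77.
∂Q_x/∂P_y = +1.43, so E_xy = 1.43·(29/68.77) ≈ 0.603.
E_xy > 0: the goods are substitutes.

0.603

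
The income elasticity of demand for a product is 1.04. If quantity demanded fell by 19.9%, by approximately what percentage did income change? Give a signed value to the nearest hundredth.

%ΔQ ≈ E × %ΔI ⇒ %ΔI = %ΔQ / E = (-19.9%)/(1.04) ≈ -19.13%.

-19.13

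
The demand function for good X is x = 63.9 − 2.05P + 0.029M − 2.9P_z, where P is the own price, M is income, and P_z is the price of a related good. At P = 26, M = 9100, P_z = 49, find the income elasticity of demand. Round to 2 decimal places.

Substituting, x = 63.9 − 2.05(26) + 0.029(9100) − 2.9(49) = 63.9 − 53.3 + 263.9 − 142.1 = 132.4.
∂x/∂M = +0.029, so E_I = 0.029·(9100/132.4) ≈ 1.99.
E_I > 1: normal good (luxury).

1.99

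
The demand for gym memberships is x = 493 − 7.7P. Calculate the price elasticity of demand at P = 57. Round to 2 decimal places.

-8.11

At P = 57, x = 54.1.
dx/dP = −7.7.
Point elasticity E = (dx/dP)·(P/x) = -7.7 × 57/54.1 ≈ -8.11.
|E| > 1, so demand is elastic at this price.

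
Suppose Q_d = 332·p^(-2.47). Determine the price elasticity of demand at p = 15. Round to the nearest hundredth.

For a Cobb–Douglas (constant-elasticity) form Q_d = A·p^α·…, the elasticity with respect to p equals the exponent α at every point.
Here the exponent on p is -2.47, so the price elasticity of demand is -2.47.

-2.47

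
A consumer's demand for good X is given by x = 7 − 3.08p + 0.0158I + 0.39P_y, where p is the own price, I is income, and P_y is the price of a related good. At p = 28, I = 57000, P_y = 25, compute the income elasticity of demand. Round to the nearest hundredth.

1.08

Substituting, x = 7 − 3.08(28) + 0.0158(57000) + 0.39(25) = 7 − 86.24 + 900.6 + 9.75 = 831.11.
∂x/∂I = +0.0158, so E_I = 0.0158·(57000/831.11) ≈ 1.08.
E_I > 1: normal good (luxury).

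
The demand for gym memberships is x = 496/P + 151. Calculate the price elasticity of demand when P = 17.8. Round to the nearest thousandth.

At P = 17.8, x = 178.8652.
dx/dP = −496/P² = −1.5655.
Point elasticity E = (dx/dP)·(P/x) = -1.5655 × 17.8/178.8652 ≈ -0.156.
|E| < 1, so demand is inelastic at this price.

-0.156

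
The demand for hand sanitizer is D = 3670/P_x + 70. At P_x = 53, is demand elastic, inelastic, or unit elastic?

At P_x = 53, D = 139.2453.
dD/dP_x = −3670/P_x² = −1.3065.
Point elasticity E = (dD/dP_x)·(P_x/D) = -1.3065 × 53/139.2453 ≈ -0.497.
|E| ≈ 0.497 < 1, so demand is inelastic.

inelastic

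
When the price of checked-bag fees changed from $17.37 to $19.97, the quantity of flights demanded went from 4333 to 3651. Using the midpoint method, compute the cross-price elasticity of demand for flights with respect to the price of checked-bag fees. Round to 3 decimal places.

%ΔQ_x = (3651 − 4333)/[(4333+3651)/2] = -682/3992 ≈ -0.1708.
%ΔP_y = (19.97 − 17.37)/[(17.37+19.97)/2] ≈ 0.1393.
E_xy = -0.1708/0.1393 ≈ -1.227.
E_xy < 0, so flights and checked-bag fees are complements.

-1.227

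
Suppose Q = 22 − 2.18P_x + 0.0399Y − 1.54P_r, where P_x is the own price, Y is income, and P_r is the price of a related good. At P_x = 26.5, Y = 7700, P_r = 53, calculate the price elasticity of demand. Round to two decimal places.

-0.30

Evaluating quantity at (P_x, Y, P_r) gives Q = 22 − 2.18(26.5) + 0.0399(7700) − 1.54(53) = 22 − 57.77 + 307.23 − 81.62 = 189.84.
∂Q/∂P_x = −2.18, so E_p = (−2.18)·(26.5/189.84) ≈ -0.30.
|E_p| < 1: demand is inelastic.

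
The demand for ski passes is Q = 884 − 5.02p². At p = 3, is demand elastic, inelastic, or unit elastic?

inelastic

At p = 3, Q = 838.82.
dQ/dp = −2·5.02·p = −30.12.
Point elasticity E = (dQ/dp)·(p/Q) = -30.12 × 3/838.82 ≈ -0.108.
|E| ≈ 0.108 < 1, so demand is inelastic.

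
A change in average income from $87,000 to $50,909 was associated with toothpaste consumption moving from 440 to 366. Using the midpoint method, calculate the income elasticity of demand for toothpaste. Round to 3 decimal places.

%ΔQ = (366 − 440)/[(440+366)/2] = -74/403 ≈ -0.1836.
%ΔY = (50,909 − 87,000)/[(87,000+50,909)/2] = -36091/68954.5 ≈ -0.5234.
E_I = %ΔQ/%ΔY ≈ 0.351.
E_I ∈ (0,1): normal good (necessity).

0.351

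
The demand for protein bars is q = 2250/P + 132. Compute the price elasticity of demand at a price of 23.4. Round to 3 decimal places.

At P = 23.4, q = 228.1538.
dq/dP = −2250/P² = −4.1091.
Point elasticity E = (dq/dP)·(P/q) = -4.1091 × 23.4/228.1538 ≈ -0.421.
|E| < 1, so demand is inelastic at this price.

-0.421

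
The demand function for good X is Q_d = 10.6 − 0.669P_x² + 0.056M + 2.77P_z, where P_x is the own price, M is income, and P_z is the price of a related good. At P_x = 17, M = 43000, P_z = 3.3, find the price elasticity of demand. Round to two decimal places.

Evaluating quantity at (P_x, M, P_z) gives Q_d = 10.6 − 0.669(17)² + 0.056(43000) + 2.77(3.3) = 10.6 − 193.341 + 2408 + 9.141 = 2234.4.
∂Q_d/∂P_x = −2·0.669·P_x = -22.746, so E_p = -22.746·(17/2234.4) ≈ -0.17.
|E_p| < 1: demand is inelastic.

-0.17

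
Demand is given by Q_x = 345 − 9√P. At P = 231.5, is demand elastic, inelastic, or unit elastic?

At P = 231.5, Q_x = 208.0639.
dQ_x/dP = −9/(2√P) = −9/(2·15.2151).
Point elasticity E = (dQ_x/dP)·(P/Q_x) = -0.2958 × 231.5/208.0639 ≈ -0.329.
|E| ≈ 0.329 < 1, so demand is inelastic.

inelastic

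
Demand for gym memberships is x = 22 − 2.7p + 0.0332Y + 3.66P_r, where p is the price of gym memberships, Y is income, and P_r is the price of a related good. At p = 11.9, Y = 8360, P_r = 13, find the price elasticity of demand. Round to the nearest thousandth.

-0.102

x = 22 − 2.7(11.9) + 0.0332(8360) + 3.66(13) = 22 − 32.13 + 277.552 + 47.58 = 315.002.
∂x/∂p = −2.7, so E_p = (−2.7)·(11.9/315.002) ≈ -0.102.
|E_p| < 1: demand is inelastic.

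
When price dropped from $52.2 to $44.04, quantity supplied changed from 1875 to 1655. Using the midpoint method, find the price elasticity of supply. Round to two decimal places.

0.74

%Δq = (1655 − 1875)/[(1875 + 1655)/2] = -220/1765 ≈ -0.1246.
%Δp = (44.04 − 52.2)/[(52.2 + 44.04)/2] = -8.16/48.12 ≈ -0.1696.
Arc elasticity E = %Δq/%Δp ≈ -0.1246/-0.1696 ≈ 0.74.
|E| < 1: supply is inelastic over this range.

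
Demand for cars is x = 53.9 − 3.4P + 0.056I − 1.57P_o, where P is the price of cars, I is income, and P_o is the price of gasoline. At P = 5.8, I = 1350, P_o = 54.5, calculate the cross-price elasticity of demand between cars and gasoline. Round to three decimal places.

x = 53.9 − 3.4(5.8) + 0.056(1350) − 1.57(54.5) = 53.9 − 19.72 + 75.6 − 85.565 = 24.215.
∂x/∂P_o = −1.57, so E_xy = -1.57·(54.5/24.215) ≈ -3.534.
E_xy < 0: the goods are complements.

-3.534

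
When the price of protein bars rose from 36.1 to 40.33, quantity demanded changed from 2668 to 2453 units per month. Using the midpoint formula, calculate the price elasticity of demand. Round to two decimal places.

%ΔQ = (2453 − 2668)/[(2668 + 2453)/2] = -215/2560.5 ≈ -0.0840.
%ΔP = (40.33 − 36.1)/[(36.1 + 40.33)/2] = 4.23/38.215 ≈ 0.1107.
Arc elasticity E = %ΔQ/%ΔP ≈ -0.0840/0.1107 ≈ -0.76.
|E| < 1: demand is inelastic over this range.

-0.76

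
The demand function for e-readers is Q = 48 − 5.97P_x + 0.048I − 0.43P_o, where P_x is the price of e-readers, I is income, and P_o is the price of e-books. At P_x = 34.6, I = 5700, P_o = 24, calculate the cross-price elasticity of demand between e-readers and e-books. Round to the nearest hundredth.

-0.10

Evaluating quantity at (P_x, I, P_o) gives Q = 48 − 5.97(34.6) + 0.048(5700) − 0.43(24) = 48 − 206.562 + 273.6 − 10.32 = 104.718.
∂Q/∂P_o = −0.43, so E_xy = -0.43·(24/104.718) ≈ -0.10.
E_xy < 0: the goods are complements.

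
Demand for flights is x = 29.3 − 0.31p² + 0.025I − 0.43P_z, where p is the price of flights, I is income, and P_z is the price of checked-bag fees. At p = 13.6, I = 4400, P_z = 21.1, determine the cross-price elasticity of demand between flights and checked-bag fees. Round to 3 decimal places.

Evaluating quantity at (p, I, P_z) gives x = 29.3 − 0.31(13.6)² + 0.025(4400) − 0.43(21.1) = 29.3 − 57.3376 + 110 − 9.073 = 72.8894.
∂x/∂P_z = −0.43, so E_xy = -0.43·(21.1/72.8894) ≈ -0.124.
E_xy < 0: the goods are complements.

-0.124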